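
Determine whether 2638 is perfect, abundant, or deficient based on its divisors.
deficient

Proper divisors of 2638: sum = 1 + 2 + 1319 = 1322
Since 1322 < 2638, 2638 is deficient.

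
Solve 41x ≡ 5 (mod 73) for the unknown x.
x ≡ 66 (mod 73)

gcd(41, 73) = 1, which divides 5, so solutions exist.
Find 41^(-1) mod 73 by the extended Euclidean algorithm:
73 = 1 × 41 + 32  ⟹  32 = (1)·73 + (-1)·41
41 = 1 × 32 + 9  ⟹  9 = (-1)·73 + (2)·41
32 = 3 × 9 + 5  ⟹  5 = (4)·73 + (-7)·41
9 = 1 × 5 + 4  ⟹  4 = (-5)·73 + (9)·41
5 = 1 × 4 + 1  ⟹  1 = (9)·73 + (-16)·41
So (-16)·41 ≡ 1 (mod 73), i.e. 41^(-1) ≡ -16 ≡ 57 (mod 73).
x ≡ 57 × 5 = 285 ≡ 66 (mod 73).
Check: 41 × 66 = 2706 ≡ 5 (mod 73).
Unique solution: x ≡ 66 (mod 73)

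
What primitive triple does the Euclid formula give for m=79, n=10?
(6141, 1580, 6341)

Euclid's formula: a = m² - n², b = 2mn, c = m² + n²
m = 79, n = 10
a = 79² - 10² = 6241 - 100 = 6141
b = 2 × 79 × 10 = 1580
c = 79² + 10² = 6241 + 100 = 6341
Verification: 6141² + 1580² = 37711881 + 2496400 = 40208281 = 6341² ✓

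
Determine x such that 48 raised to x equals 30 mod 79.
59

Baby-step giant-step with step n = ⌈√79⌉ = 9.
Baby steps 48^j mod 79 (j:value) for j=0..8: 0:1, 1:48, 2:13, 3:71, 4:11, 5:54, 6:64, 7:70, 8:42.
Giant-step multiplier: 48^(-9) ≡ 48^(78-9) = 48^69 ≡ 27 (mod 79).
Giant steps γ_i = 30·27^i mod 79: γ_0=30, γ_1=20, γ_2=66, γ_3=44, γ_4=3, γ_5=2, γ_6=54 (in table at j=5).
x = i·n + j = 6·9 + 5 = 59.
Check: 48^59 ≡ 30 (mod 79).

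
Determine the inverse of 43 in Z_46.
15

gcd(43, 46) = 1, so the inverse exists.
Extended Euclidean algorithm on (46, 43):
46 = 1 × 43 + 3  ⟹  3 = (1)·46 + (-1)·43
43 = 14 × 3 + 1  ⟹  1 = (-14)·46 + (15)·43
So (15)·43 ≡ 1 (mod 46), i.e. 43^(-1) ≡ 15 (mod 46).
Check: 43 × 15 = 645 ≡ 1 (mod 46)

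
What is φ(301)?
252

301 = 7 × 43
φ(n) = n × ∏(1 - 1/p) for each prime p dividing n
φ(301) = 301 × (1 - 1/7) × (1 - 1/43) = 252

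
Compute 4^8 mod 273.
16

Repeated squaring. Binary of 8 = 1000.
4^1 ≡ 4 (mod 273); 4^2 ≡ 16 (mod 273); 4^4 ≡ 256 (mod 273); 4^8 ≡ 16 (mod 273)
4^8 = 4^8 ≡ 16 (mod 273)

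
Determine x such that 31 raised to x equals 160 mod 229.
7

Baby-step giant-step with step n = ⌈√229⌉ = 16.
Baby steps 31^j mod 229 (j:value) for j=0..15: 0:1, 1:31, 2:45, 3:21, 4:193, 5:29, 6:212, 7:160, 8:151, 9:101, 10:154, 11:194, 12:60, 13:28, 14:181, 15:115.
h = 160 is already in the table at j=7, so x = 7.
Check: 31^7 ≡ 160 (mod 229).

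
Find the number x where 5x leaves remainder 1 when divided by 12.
5

gcd(5, 12) = 1, so the inverse exists.
Extended Euclidean algorithm on (12, 5):
12 = 2 × 5 + 2  ⟹  2 = (1)·12 + (-2)·5
5 = 2 × 2 + 1  ⟹  1 = (-2)·12 + (5)·5
So (5)·5 ≡ 1 (mod 12), i.e. 5^(-1) ≡ 5 (mod 12).
Check: 5 × 5 = 25 ≡ 1 (mod 12)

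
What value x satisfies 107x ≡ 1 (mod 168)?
11

gcd(107, 168) = 1, so the inverse exists.
Extended Euclidean algorithm on (168, 107):
168 = 1 × 107 + 61  ⟹  61 = (1)·168 + (-1)·107
107 = 1 × 61 + 46  ⟹  46 = (-1)·168 + (2)·107
61 = 1 × 46 + 15  ⟹  15 = (2)·168 + (-3)·107
46 = 3 × 15 + 1  ⟹  1 = (-7)·168 + (11)·107
So (11)·107 ≡ 1 (mod 168), i.e. 107^(-1) ≡ 11 (mod 168).
Check: 107 × 11 = 1177 ≡ 1 (mod 168)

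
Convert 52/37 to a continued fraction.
[1; 2, 2, 7]

Euclidean algorithm steps:
52 = 1 × 37 + 15
37 = 2 × 15 + 7
15 = 2 × 7 + 1
7 = 7 × 1 + 0
Continued fraction: [1; 2, 2, 7]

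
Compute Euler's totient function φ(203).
168

203 = 7 × 29
φ(n) = n × ∏(1 - 1/p) for each prime p dividing n
φ(203) = 203 × (1 - 1/7) × (1 - 1/29) = 168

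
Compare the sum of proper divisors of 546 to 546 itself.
abundant

Proper divisors of 546: sum = 1 + 2 + 3 + 6 + 7 + 13 + 14 + 21 + 26 + 39 + 42 + 78 + 91 + 182 + 273 = 798
Since 798 > 546, 546 is abundant.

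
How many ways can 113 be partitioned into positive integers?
851376628

p(n) counts ways to write n as a sum of positive integers (order ignored).
Euler's pentagonal recurrence: p(k) = p(k-1) + p(k-2) - p(k-5) - p(k-7) + p(k-12) + p(k-15) - ... (offsets j(3j∓1)/2, signs ++--, p(0)=1, p(<0)=0).
DP table for k = 0..112: p(0)=1, p(1)=1, p(2)=2, p(3)=3, p(4)=5, p(5)=7, p(6)=11, p(7)=15, p(8)=22, p(9)=30, p(10)=42, p(11)=56, p(12)=77, p(13)=101, p(14)=135, p(15)=176, p(16)=231, p(17)=297, p(18)=385, p(19)=490, p(20)=627, p(21)=792, p(22)=1002, p(23)=1255, p(24)=1575, p(25)=1958, p(26)=2436, p(27)=3010, p(28)=3718, p(29)=4565, p(30)=5604, p(31)=6842, p(32)=8349, p(33)=10143, p(34)=12310, p(35)=14883, p(36)=17977, p(37)=21637, p(38)=26015, p(39)=31185, p(40)=37338, p(41)=44583, p(42)=53174, p(43)=63261, p(44)=75175, p(45)=89134, p(46)=105558, p(47)=124754, p(48)=147273, p(49)=173525, p(50)=204226, p(51)=239943, p(52)=281589, p(53)=329931, p(54)=386155, p(55)=451276, p(56)=526823, p(57)=614154, p(58)=715220, p(59)=831820, p(60)=966467, p(61)=1121505, p(62)=1300156, p(63)=1505499, p(64)=1741630, p(65)=2012558, p(66)=2323520, p(67)=2679689, p(68)=3087735, p(69)=3554345, p(70)=4087968, p(71)=4697205, p(72)=5392783, p(73)=6185689, p(74)=7089500, p(75)=8118264, p(76)=9289091, p(77)=10619863, p(78)=12132164, p(79)=13848650, p(80)=15796476, p(81)=18004327, p(82)=20506255, p(83)=23338469, p(84)=26543660, p(85)=30167357, p(86)=34262962, p(87)=38887673, p(88)=44108109, p(89)=49995925, p(90)=56634173, p(91)=64112359, p(92)=72533807, p(93)=82010177, p(94)=92669720, p(95)=104651419, p(96)=118114304, p(97)=133230930, p(98)=150198136, p(99)=169229875, p(100)=190569292, p(101)=214481126, p(102)=241265379, p(103)=271248950, p(104)=304801365, p(105)=342325709, p(106)=384276336, p(107)=431149389, p(108)=483502844, p(109)=541946240, p(110)=607163746, p(111)=679903203, p(112)=761002156.
Final step: p(113) = p(112) + p(111) - p(108) - p(106) + p(101) + p(98) - p(91) - p(87) + p(78) + p(73) - p(62) - p(56) + p(43) + p(36) - p(21) - p(13)
= 761002156 + 679903203 - 483502844 - 384276336 + 214481126 + 150198136 - 64112359 - 38887673 + 12132164 + 6185689 - 1300156 - 526823 + 63261 + 17977 - 792 - 101
= 851376628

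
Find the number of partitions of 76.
9289091

p(n) counts ways to write n as a sum of positive integers (order ignored).
Euler's pentagonal recurrence: p(k) = p(k-1) + p(k-2) - p(k-5) - p(k-7) + p(k-12) + p(k-15) - ... (offsets j(3j∓1)/2, signs ++--, p(0)=1, p(<0)=0).
DP table for k = 0..75: p(0)=1, p(1)=1, p(2)=2, p(3)=3, p(4)=5, p(5)=7, p(6)=11, p(7)=15, p(8)=22, p(9)=30, p(10)=42, p(11)=56, p(12)=77, p(13)=101, p(14)=135, p(15)=176, p(16)=231, p(17)=297, p(18)=385, p(19)=490, p(20)=627, p(21)=792, p(22)=1002, p(23)=1255, p(24)=1575, p(25)=1958, p(26)=2436, p(27)=3010, p(28)=3718, p(29)=4565, p(30)=5604, p(31)=6842, p(32)=8349, p(33)=10143, p(34)=12310, p(35)=14883, p(36)=17977, p(37)=21637, p(38)=26015, p(39)=31185, p(40)=37338, p(41)=44583, p(42)=53174, p(43)=63261, p(44)=75175, p(45)=89134, p(46)=105558, p(47)=124754, p(48)=147273, p(49)=173525, p(50)=204226, p(51)=239943, p(52)=281589, p(53)=329931, p(54)=386155, p(55)=451276, p(56)=526823, p(57)=614154, p(58)=715220, p(59)=831820, p(60)=966467, p(61)=1121505, p(62)=1300156, p(63)=1505499, p(64)=1741630, p(65)=2012558, p(66)=2323520, p(67)=2679689, p(68)=3087735, p(69)=3554345, p(70)=4087968, p(71)=4697205, p(72)=5392783, p(73)=6185689, p(74)=7089500, p(75)=8118264.
Final step: p(76) = p(75) + p(74) - p(71) - p(69) + p(64) + p(61) - p(54) - p(50) + p(41) + p(36) - p(25) - p(19) + p(6)
= 8118264 + 7089500 - 4697205 - 3554345 + 1741630 + 1121505 - 386155 - 204226 + 44583 + 17977 - 1958 - 490 + 11
= 9289091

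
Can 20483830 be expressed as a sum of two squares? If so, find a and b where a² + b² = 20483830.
Not possible

Factorization: 20483830 = 2 × 5 × 127^3
By Fermat: n is sum of two squares iff every prime p ≡ 3 (mod 4) appears to even power.
Prime(s) ≡ 3 (mod 4) with odd exponent: [(127, 3)]
Therefore 20483830 cannot be expressed as a² + b².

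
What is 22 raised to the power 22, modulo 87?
7

Repeated squaring. Binary of 22 = 10110.
22^1 ≡ 22 (mod 87); 22^2 ≡ 49 (mod 87); 22^4 ≡ 52 (mod 87); 22^8 ≡ 7 (mod 87); 22^16 ≡ 49 (mod 87)
22^22 = 22^2 × 22^4 × 22^16 ≡ 7 (mod 87)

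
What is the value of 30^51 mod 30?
0

Repeated squaring. Binary of 51 = 110011.
30^1 ≡ 0 (mod 30); 30^2 ≡ 0 (mod 30); 30^4 ≡ 0 (mod 30); 30^8 ≡ 0 (mod 30); 30^16 ≡ 0 (mod 30); 30^32 ≡ 0 (mod 30)
30^51 = 30^1 × 30^2 × 30^16 × 30^32 ≡ 0 (mod 30)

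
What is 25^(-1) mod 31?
5

gcd(25, 31) = 1, so the inverse exists.
Extended Euclidean algorithm on (31, 25):
31 = 1 × 25 + 6  ⟹  6 = (1)·31 + (-1)·25
25 = 4 × 6 + 1  ⟹  1 = (-4)·31 + (5)·25
So (5)·25 ≡ 1 (mod 31), i.e. 25^(-1) ≡ 5 (mod 31).
Check: 25 × 5 = 125 ≡ 1 (mod 31)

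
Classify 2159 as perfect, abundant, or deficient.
deficient

Proper divisors of 2159: sum = 1 + 17 + 127 = 145
Since 145 < 2159, 2159 is deficient.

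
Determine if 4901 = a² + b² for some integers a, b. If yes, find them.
1² + 70² (a=1, b=70)

Factorization: 4901 = 13^2 × 29
By Fermat: n is sum of two squares iff every prime p ≡ 3 (mod 4) appears to even power.
All primes ≡ 3 (mod 4) appear to even power.
Search a = 0, 1, 2, … for 4901 - a² a perfect square: first hit at a = 1: 4901 - 1 = 4900 = 70².
4901 = 1² + 70² = 1 + 4900 ✓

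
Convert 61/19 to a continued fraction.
[3; 4, 1, 3]

Euclidean algorithm steps:
61 = 3 × 19 + 4
19 = 4 × 4 + 3
4 = 1 × 3 + 1
3 = 3 × 1 + 0
Continued fraction: [3; 4, 1, 3]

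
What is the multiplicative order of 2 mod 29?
28

29 is prime, so ord(2) divides φ(29) = 28.
Divisors of 28: 1, 2, 4, 7, 14, 28.
Repeated squaring: 2^1 ≡ 2, 2^2 ≡ 4, 2^4 ≡ 16, 2^8 ≡ 24, 2^16 ≡ 25 (mod 29).
Test 2^d mod 29 for each divisor d in increasing order:
2^1 ≡ 2
2^2 ≡ 4
2^4 ≡ 16
2^7 = 2^4·2^2·2^1 ≡ 12
2^14 = 2^8·2^4·2^2 ≡ 28
2^28 = 2^16·2^8·2^4 ≡ 1  ← first divisor giving 1
The order is 28.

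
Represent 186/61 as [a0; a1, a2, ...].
[3; 20, 3]

Euclidean algorithm steps:
186 = 3 × 61 + 3
61 = 20 × 3 + 1
3 = 3 × 1 + 0
Continued fraction: [3; 20, 3]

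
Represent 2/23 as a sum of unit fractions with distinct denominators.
1/12 + 1/276

Greedy algorithm:
2/23: ceiling(23/2) = 12, use 1/12
1/276: ceiling(276/1) = 276, use 1/276
Result: 2/23 = 1/12 + 1/276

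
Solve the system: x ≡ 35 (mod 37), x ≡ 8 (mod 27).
35

Using Chinese Remainder Theorem:
M = 37 × 27 = 999
M1 = 27, M2 = 37
y1 = 27^(-1) mod 37 = 11
y2 = 37^(-1) mod 27 = 19
x = (35×27×11 + 8×37×19) mod 999 = 35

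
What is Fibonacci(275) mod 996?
725

Matrix identity: Q^n = [[F_(n+1), F_n], [F_n, F_(n-1)]] with Q = [[1,1],[1,0]].
n = 275 = 100010011₂. Square-and-multiply, entries mod 996:
Q^1 = [[1,1],[1,0]]
Q^2 = (Q^1)² = [[2,1],[1,1]]
Q^4 = (Q^2)² = [[5,3],[3,2]]
Q^8 = (Q^4)² = [[34,21],[21,13]]
Q^17 = (Q^8)²·Q = [[592,601],[601,987]]
Q^34 = (Q^17)² = [[521,787],[787,730]]
Q^68 = (Q^34)² = [[386,489],[489,893]]
Q^137 = (Q^68)²·Q = [[616,673],[673,939]]
Q^275 = (Q^137)²·Q = [[444,725],[725,715]]
F_275 mod 996 = Q^275[0][1] = 725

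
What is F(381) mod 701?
352

Matrix identity: Q^n = [[F_(n+1), F_n], [F_n, F_(n-1)]] with Q = [[1,1],[1,0]].
n = 381 = 101111101₂. Square-and-multiply, entries mod 701:
Q^1 = [[1,1],[1,0]]
Q^2 = (Q^1)² = [[2,1],[1,1]]
Q^5 = (Q^2)²·Q = [[8,5],[5,3]]
Q^11 = (Q^5)²·Q = [[144,89],[89,55]]
Q^23 = (Q^11)²·Q = [[102,617],[617,186]]
Q^47 = (Q^23)²·Q = [[278,636],[636,343]]
Q^95 = (Q^47)²·Q = [[486,193],[193,293]]
Q^190 = (Q^95)² = [[55,333],[333,423]]
Q^381 = (Q^190)²·Q = [[399,352],[352,47]]
F_381 mod 701 = Q^381[0][1] = 352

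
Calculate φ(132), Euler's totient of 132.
40

132 = 2^2 × 3 × 11
φ(n) = n × ∏(1 - 1/p) for each prime p dividing n
φ(132) = 132 × (1 - 1/2) × (1 - 1/3) × (1 - 1/11) = 40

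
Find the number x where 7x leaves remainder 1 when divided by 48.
7

gcd(7, 48) = 1, so the inverse exists.
Extended Euclidean algorithm on (48, 7):
48 = 6 × 7 + 6  ⟹  6 = (1)·48 + (-6)·7
7 = 1 × 6 + 1  ⟹  1 = (-1)·48 + (7)·7
So (7)·7 ≡ 1 (mod 48), i.e. 7^(-1) ≡ 7 (mod 48).
Check: 7 × 7 = 49 ≡ 1 (mod 48)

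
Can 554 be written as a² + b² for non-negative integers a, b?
5² + 23² (a=5, b=23)

Factorization: 554 = 2 × 277
By Fermat: n is sum of two squares iff every prime p ≡ 3 (mod 4) appears to even power.
All primes ≡ 3 (mod 4) appear to even power.
Search a = 0, 1, 2, … for 554 - a² a perfect square: first hit at a = 5: 554 - 25 = 529 = 23².
554 = 5² + 23² = 25 + 529 ✓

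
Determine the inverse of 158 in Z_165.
47

gcd(158, 165) = 1, so the inverse exists.
Extended Euclidean algorithm on (165, 158):
165 = 1 × 158 + 7  ⟹  7 = (1)·165 + (-1)·158
158 = 22 × 7 + 4  ⟹  4 = (-22)·165 + (23)·158
7 = 1 × 4 + 3  ⟹  3 = (23)·165 + (-24)·158
4 = 1 × 3 + 1  ⟹  1 = (-45)·165 + (47)·158
So (47)·158 ≡ 1 (mod 165), i.e. 158^(-1) ≡ 47 (mod 165).
Check: 158 × 47 = 7426 ≡ 1 (mod 165)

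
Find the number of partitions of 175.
435157697830

p(n) counts ways to write n as a sum of positive integers (order ignored).
Euler's pentagonal recurrence: p(k) = p(k-1) + p(k-2) - p(k-5) - p(k-7) + p(k-12) + p(k-15) - ... (offsets j(3j∓1)/2, signs ++--, p(0)=1, p(<0)=0).
DP table for k = 0..174: p(0)=1, p(1)=1, p(2)=2, p(3)=3, p(4)=5, p(5)=7, p(6)=11, p(7)=15, p(8)=22, p(9)=30, p(10)=42, p(11)=56, p(12)=77, p(13)=101, p(14)=135, p(15)=176, p(16)=231, p(17)=297, p(18)=385, p(19)=490, p(20)=627, p(21)=792, p(22)=1002, p(23)=1255, p(24)=1575, p(25)=1958, p(26)=2436, p(27)=3010, p(28)=3718, p(29)=4565, p(30)=5604, p(31)=6842, p(32)=8349, p(33)=10143, p(34)=12310, p(35)=14883, p(36)=17977, p(37)=21637, p(38)=26015, p(39)=31185, p(40)=37338, p(41)=44583, p(42)=53174, p(43)=63261, p(44)=75175, p(45)=89134, p(46)=105558, p(47)=124754, p(48)=147273, p(49)=173525, p(50)=204226, p(51)=239943, p(52)=281589, p(53)=329931, p(54)=386155, p(55)=451276, p(56)=526823, p(57)=614154, p(58)=715220, p(59)=831820, p(60)=966467, p(61)=1121505, p(62)=1300156, p(63)=1505499, p(64)=1741630, p(65)=2012558, p(66)=2323520, p(67)=2679689, p(68)=3087735, p(69)=3554345, p(70)=4087968, p(71)=4697205, p(72)=5392783, p(73)=6185689, p(74)=7089500, p(75)=8118264, p(76)=9289091, p(77)=10619863, p(78)=12132164, p(79)=13848650, p(80)=15796476, p(81)=18004327, p(82)=20506255, p(83)=23338469, p(84)=26543660, p(85)=30167357, p(86)=34262962, p(87)=38887673, p(88)=44108109, p(89)=49995925, p(90)=56634173, p(91)=64112359, p(92)=72533807, p(93)=82010177, p(94)=92669720, p(95)=104651419, p(96)=118114304, p(97)=133230930, p(98)=150198136, p(99)=169229875, p(100)=190569292, p(101)=214481126, p(102)=241265379, p(103)=271248950, p(104)=304801365, p(105)=342325709, p(106)=384276336, p(107)=431149389, p(108)=483502844, p(109)=541946240, p(110)=607163746, p(111)=679903203, p(112)=761002156, p(113)=851376628, p(114)=952050665, p(115)=1064144451, p(116)=1188908248, p(117)=1327710076, p(118)=1482074143, p(119)=1653668665, p(120)=1844349560, p(121)=2056148051, p(122)=2291320912, p(123)=2552338241, p(124)=2841940500, p(125)=3163127352, p(126)=3519222692, p(127)=3913864295, p(128)=4351078600, p(129)=4835271870, p(130)=5371315400, p(131)=5964539504, p(132)=6620830889, p(133)=7346629512, p(134)=8149040695, p(135)=9035836076, p(136)=10015581680, p(137)=11097645016, p(138)=12292341831, p(139)=13610949895, p(140)=15065878135, p(141)=16670689208, p(142)=18440293320, p(143)=20390982757, p(144)=22540654445, p(145)=24908858009, p(146)=27517052599, p(147)=30388671978, p(148)=33549419497, p(149)=37027355200, p(150)=40853235313, p(151)=45060624582, p(152)=49686288421, p(153)=54770336324, p(154)=60356673280, p(155)=66493182097, p(156)=73232243759, p(157)=80630964769, p(158)=88751778802, p(159)=97662728555, p(160)=107438159466, p(161)=118159068427, p(162)=129913904637, p(163)=142798995930, p(164)=156919475295, p(165)=172389800255, p(166)=189334822579, p(167)=207890420102, p(168)=228204732751, p(169)=250438925115, p(170)=274768617130, p(171)=301384802048, p(172)=330495499613, p(173)=362326859895, p(174)=397125074750.
Final step: p(175) = p(174) + p(173) - p(170) - p(168) + p(163) + p(160) - p(153) - p(149) + p(140) + p(135) - p(124) - p(118) + p(105) + p(98) - p(83) - p(75) + p(58) + p(49) - p(30) - p(20)
= 397125074750 + 362326859895 - 274768617130 - 228204732751 + 142798995930 + 107438159466 - 54770336324 - 37027355200 + 15065878135 + 9035836076 - 2841940500 - 1482074143 + 342325709 + 150198136 - 23338469 - 8118264 + 715220 + 173525 - 5604 - 627
= 435157697830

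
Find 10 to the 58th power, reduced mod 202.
100

Repeated squaring. Binary of 58 = 111010.
10^1 ≡ 10 (mod 202); 10^2 ≡ 100 (mod 202); 10^4 ≡ 102 (mod 202); 10^8 ≡ 102 (mod 202); 10^16 ≡ 102 (mod 202); 10^32 ≡ 102 (mod 202)
10^58 = 10^2 × 10^8 × 10^16 × 10^32 ≡ 100 (mod 202)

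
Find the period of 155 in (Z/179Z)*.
89

179 is prime, so ord(155) divides φ(179) = 178.
Divisors of 178: 1, 2, 89, 178.
Repeated squaring: 155^1 ≡ 155, 155^2 ≡ 39, 155^4 ≡ 89, 155^8 ≡ 45, 155^16 ≡ 56, 155^32 ≡ 93, 155^64 ≡ 57, 155^128 ≡ 27 (mod 179).
Test 155^d mod 179 for each divisor d in increasing order:
155^1 ≡ 155
155^2 ≡ 39
155^89 = 155^64·155^16·155^8·155^1 ≡ 1  ← first divisor giving 1
The order is 89.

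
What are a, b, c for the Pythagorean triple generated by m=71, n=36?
(3745, 5112, 6337)

Euclid's formula: a = m² - n², b = 2mn, c = m² + n²
m = 71, n = 36
a = 71² - 36² = 5041 - 1296 = 3745
b = 2 × 71 × 36 = 5112
c = 71² + 36² = 5041 + 1296 = 6337
Verification: 3745² + 5112² = 14025025 + 26132544 = 40157569 = 6337² ✓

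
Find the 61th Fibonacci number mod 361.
146

Matrix identity: Q^n = [[F_(n+1), F_n], [F_n, F_(n-1)]] with Q = [[1,1],[1,0]].
n = 61 = 111101₂. Square-and-multiply, entries mod 361:
Q^1 = [[1,1],[1,0]]
Q^3 = (Q^1)²·Q = [[3,2],[2,1]]
Q^7 = (Q^3)²·Q = [[21,13],[13,8]]
Q^15 = (Q^7)²·Q = [[265,249],[249,16]]
Q^30 = (Q^15)² = [[100,296],[296,165]]
Q^61 = (Q^30)²·Q = [[249,146],[146,103]]
F_61 mod 361 = Q^61[0][1] = 146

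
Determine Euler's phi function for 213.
140

213 = 3 × 71
φ(n) = n × ∏(1 - 1/p) for each prime p dividing n
φ(213) = 213 × (1 - 1/3) × (1 - 1/71) = 140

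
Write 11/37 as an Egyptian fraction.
1/4 + 1/22 + 1/543 + 1/884004

Greedy algorithm:
11/37: ceiling(37/11) = 4, use 1/4
7/148: ceiling(148/7) = 22, use 1/22
3/1628: ceiling(1628/3) = 543, use 1/543
1/884004: ceiling(884004/1) = 884004, use 1/884004
Result: 11/37 = 1/4 + 1/22 + 1/543 + 1/884004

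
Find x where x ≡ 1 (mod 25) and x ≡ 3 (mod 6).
51

Using Chinese Remainder Theorem:
M = 25 × 6 = 150
M1 = 6, M2 = 25
y1 = 6^(-1) mod 25 = 21
y2 = 25^(-1) mod 6 = 1
x = (1×6×21 + 3×25×1) mod 150 = 51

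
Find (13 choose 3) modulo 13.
0

Using Lucas' theorem:
Write n=13 and k=3 in base 13:
n in base 13: [1, 0]
k in base 13: [0, 3]
C(13,3) mod 13 = ∏ C(n_i, k_i) mod 13
Digit binomials (mod 13): C(1,0) = 1; C(0,3) = 0 (k_i > n_i)
Product: 1 × 0 = 0 ≡ 0 (mod 13)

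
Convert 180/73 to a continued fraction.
[2; 2, 6, 1, 4]

Euclidean algorithm steps:
180 = 2 × 73 + 34
73 = 2 × 34 + 5
34 = 6 × 5 + 4
5 = 1 × 4 + 1
4 = 4 × 1 + 0
Continued fraction: [2; 2, 6, 1, 4]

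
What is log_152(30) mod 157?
68

Baby-step giant-step with step n = ⌈√157⌉ = 13.
Baby steps 152^j mod 157 (j:value) for j=0..12: 0:1, 1:152, 2:25, 3:32, 4:154, 5:15, 6:82, 7:61, 8:9, 9:112, 10:68, 11:131, 12:130.
Giant-step multiplier: 152^(-13) ≡ 152^(156-13) = 152^143 ≡ 107 (mod 157).
Giant steps γ_i = 30·107^i mod 157: γ_0=30, γ_1=70, γ_2=111, γ_3=102, γ_4=81, γ_5=32 (in table at j=3).
x = i·n + j = 5·13 + 3 = 68.
Check: 152^68 ≡ 30 (mod 157).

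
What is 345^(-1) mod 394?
201

gcd(345, 394) = 1, so the inverse exists.
Extended Euclidean algorithm on (394, 345):
394 = 1 × 345 + 49  ⟹  49 = (1)·394 + (-1)·345
345 = 7 × 49 + 2  ⟹  2 = (-7)·394 + (8)·345
49 = 24 × 2 + 1  ⟹  1 = (169)·394 + (-193)·345
So (-193)·345 ≡ 1 (mod 394), i.e. 345^(-1) ≡ -193 ≡ 201 (mod 394).
Check: 345 × 201 = 69345 ≡ 1 (mod 394)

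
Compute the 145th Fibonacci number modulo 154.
71

Matrix identity: Q^n = [[F_(n+1), F_n], [F_n, F_(n-1)]] with Q = [[1,1],[1,0]].
n = 145 = 10010001₂. Square-and-multiply, entries mod 154:
Q^1 = [[1,1],[1,0]]
Q^2 = (Q^1)² = [[2,1],[1,1]]
Q^4 = (Q^2)² = [[5,3],[3,2]]
Q^9 = (Q^4)²·Q = [[55,34],[34,21]]
Q^18 = (Q^9)² = [[23,120],[120,57]]
Q^36 = (Q^18)² = [[145,52],[52,93]]
Q^72 = (Q^36)² = [[13,56],[56,111]]
Q^145 = (Q^72)²·Q = [[85,71],[71,14]]
F_145 mod 154 = Q^145[0][1] = 71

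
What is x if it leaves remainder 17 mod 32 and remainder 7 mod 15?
337

Using Chinese Remainder Theorem:
M = 32 × 15 = 480
M1 = 15, M2 = 32
y1 = 15^(-1) mod 32 = 15
y2 = 32^(-1) mod 15 = 8
x = (17×15×15 + 7×32×8) mod 480 = 337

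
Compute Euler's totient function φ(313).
312

313 = 313
φ(n) = n × ∏(1 - 1/p) for each prime p dividing n
φ(313) = 313 × (1 - 1/313) = 312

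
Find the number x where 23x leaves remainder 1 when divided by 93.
89

gcd(23, 93) = 1, so the inverse exists.
Extended Euclidean algorithm on (93, 23):
93 = 4 × 23 + 1  ⟹  1 = (1)·93 + (-4)·23
So (-4)·23 ≡ 1 (mod 93), i.e. 23^(-1) ≡ -4 ≡ 89 (mod 93).
Check: 23 × 89 = 2047 ≡ 1 (mod 93)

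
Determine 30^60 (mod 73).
72

Repeated squaring. Binary of 60 = 111100.
30^1 ≡ 30 (mod 73); 30^2 ≡ 24 (mod 73); 30^4 ≡ 65 (mod 73); 30^8 ≡ 64 (mod 73); 30^16 ≡ 8 (mod 73); 30^32 ≡ 64 (mod 73)
30^60 = 30^4 × 30^8 × 30^16 × 30^32 ≡ 72 (mod 73)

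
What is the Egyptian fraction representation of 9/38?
1/5 + 1/28 + 1/887 + 1/2359420

Greedy algorithm:
9/38: ceiling(38/9) = 5, use 1/5
7/190: ceiling(190/7) = 28, use 1/28
3/2660: ceiling(2660/3) = 887, use 1/887
1/2359420: ceiling(2359420/1) = 2359420, use 1/2359420
Result: 9/38 = 1/5 + 1/28 + 1/887 + 1/2359420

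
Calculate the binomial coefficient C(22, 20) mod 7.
0

Using Lucas' theorem:
Write n=22 and k=20 in base 7:
n in base 7: [3, 1]
k in base 7: [2, 6]
C(22,20) mod 7 = ∏ C(n_i, k_i) mod 7
Digit binomials (mod 7): C(3,2) = 3; C(1,6) = 0 (k_i > n_i)
Product: 3 × 0 = 0 ≡ 0 (mod 7)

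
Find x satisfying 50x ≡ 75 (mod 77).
x ≡ 40 (mod 77)

gcd(50, 77) = 1, which divides 75, so solutions exist.
Find 50^(-1) mod 77 by the extended Euclidean algorithm:
77 = 1 × 50 + 27  ⟹  27 = (1)·77 + (-1)·50
50 = 1 × 27 + 23  ⟹  23 = (-1)·77 + (2)·50
27 = 1 × 23 + 4  ⟹  4 = (2)·77 + (-3)·50
23 = 5 × 4 + 3  ⟹  3 = (-11)·77 + (17)·50
4 = 1 × 3 + 1  ⟹  1 = (13)·77 + (-20)·50
So (-20)·50 ≡ 1 (mod 77), i.e. 50^(-1) ≡ -20 ≡ 57 (mod 77).
x ≡ 57 × 75 = 4275 ≡ 40 (mod 77).
Check: 50 × 40 = 2000 ≡ 75 (mod 77).
Unique solution: x ≡ 40 (mod 77)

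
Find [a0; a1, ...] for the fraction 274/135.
[2; 33, 1, 3]

Euclidean algorithm steps:
274 = 2 × 135 + 4
135 = 33 × 4 + 3
4 = 1 × 3 + 1
3 = 3 × 1 + 0
Continued fraction: [2; 33, 1, 3]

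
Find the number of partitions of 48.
147273

p(n) counts ways to write n as a sum of positive integers (order ignored).
Euler's pentagonal recurrence: p(k) = p(k-1) + p(k-2) - p(k-5) - p(k-7) + p(k-12) + p(k-15) - ... (offsets j(3j∓1)/2, signs ++--, p(0)=1, p(<0)=0).
DP table for k = 0..47: p(0)=1, p(1)=1, p(2)=2, p(3)=3, p(4)=5, p(5)=7, p(6)=11, p(7)=15, p(8)=22, p(9)=30, p(10)=42, p(11)=56, p(12)=77, p(13)=101, p(14)=135, p(15)=176, p(16)=231, p(17)=297, p(18)=385, p(19)=490, p(20)=627, p(21)=792, p(22)=1002, p(23)=1255, p(24)=1575, p(25)=1958, p(26)=2436, p(27)=3010, p(28)=3718, p(29)=4565, p(30)=5604, p(31)=6842, p(32)=8349, p(33)=10143, p(34)=12310, p(35)=14883, p(36)=17977, p(37)=21637, p(38)=26015, p(39)=31185, p(40)=37338, p(41)=44583, p(42)=53174, p(43)=63261, p(44)=75175, p(45)=89134, p(46)=105558, p(47)=124754.
Final step: p(48) = p(47) + p(46) - p(43) - p(41) + p(36) + p(33) - p(26) - p(22) + p(13) + p(8)
= 124754 + 105558 - 63261 - 44583 + 17977 + 10143 - 2436 - 1002 + 101 + 22
= 147273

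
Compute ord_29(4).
14

29 is prime, so ord(4) divides φ(29) = 28.
Divisors of 28: 1, 2, 4, 7, 14, 28.
Repeated squaring: 4^1 ≡ 4, 4^2 ≡ 16, 4^4 ≡ 24, 4^8 ≡ 25, 4^16 ≡ 16 (mod 29).
Test 4^d mod 29 for each divisor d in increasing order:
4^1 ≡ 4
4^2 ≡ 16
4^4 ≡ 24
4^7 = 4^4·4^2·4^1 ≡ 28
4^14 = 4^8·4^4·4^2 ≡ 1  ← first divisor giving 1
The order is 14.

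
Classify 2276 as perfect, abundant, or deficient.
deficient

Proper divisors of 2276: sum = 1 + 2 + 4 + 569 + 1138 = 1714
Since 1714 < 2276, 2276 is deficient.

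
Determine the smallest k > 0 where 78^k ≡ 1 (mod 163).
18

163 is prime, so ord(78) divides φ(163) = 162.
Divisors of 162: 1, 2, 3, 6, 9, 18, 27, 54, 81, 162.
Repeated squaring: 78^1 ≡ 78, 78^2 ≡ 53, 78^4 ≡ 38, 78^8 ≡ 140, 78^16 ≡ 40, 78^32 ≡ 133, 78^64 ≡ 85, 78^128 ≡ 53 (mod 163).
Test 78^d mod 163 for each divisor d in increasing order:
78^1 ≡ 78
78^2 ≡ 53
78^3 = 78^2·78^1 ≡ 59
78^6 = 78^4·78^2 ≡ 58
78^9 = 78^8·78^1 ≡ 162
78^18 = 78^16·78^2 ≡ 1  ← first divisor giving 1
The order is 18.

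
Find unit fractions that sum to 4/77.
1/20 + 1/514 + 1/395780

Greedy algorithm:
4/77: ceiling(77/4) = 20, use 1/20
3/1540: ceiling(1540/3) = 514, use 1/514
1/395780: ceiling(395780/1) = 395780, use 1/395780
Result: 4/77 = 1/20 + 1/514 + 1/395780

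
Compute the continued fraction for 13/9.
[1; 2, 4]

Euclidean algorithm steps:
13 = 1 × 9 + 4
9 = 2 × 4 + 1
4 = 4 × 1 + 0
Continued fraction: [1; 2, 4]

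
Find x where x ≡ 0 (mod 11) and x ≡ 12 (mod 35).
187

Using Chinese Remainder Theorem:
M = 11 × 35 = 385
M1 = 35, M2 = 11
y1 = 35^(-1) mod 11 = 6
y2 = 11^(-1) mod 35 = 16
x = (0×35×6 + 12×11×16) mod 385 = 187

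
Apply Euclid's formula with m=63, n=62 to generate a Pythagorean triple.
(125, 7812, 7813)

Euclid's formula: a = m² - n², b = 2mn, c = m² + n²
m = 63, n = 62
a = 63² - 62² = 3969 - 3844 = 125
b = 2 × 63 × 62 = 7812
c = 63² + 62² = 3969 + 3844 = 7813
Verification: 125² + 7812² = 15625 + 61027344 = 61042969 = 7813² ✓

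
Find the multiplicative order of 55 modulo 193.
24

193 is prime, so ord(55) divides φ(193) = 192.
Divisors of 192: 1, 2, 3, 4, 6, 8, 12, 16, 24, 32, 48, 64, 96, 192.
Repeated squaring: 55^1 ≡ 55, 55^2 ≡ 130, 55^4 ≡ 109, 55^8 ≡ 108, 55^16 ≡ 84, 55^32 ≡ 108, 55^64 ≡ 84, 55^128 ≡ 108 (mod 193).
Test 55^d mod 193 for each divisor d in increasing order:
55^1 ≡ 55
55^2 ≡ 130
55^3 = 55^2·55^1 ≡ 9
55^4 ≡ 109
55^6 = 55^4·55^2 ≡ 81
55^8 ≡ 108
55^12 = 55^8·55^4 ≡ 192
55^16 ≡ 84
55^24 = 55^16·55^8 ≡ 1  ← first divisor giving 1
The order is 24.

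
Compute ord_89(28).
88

89 is prime, so ord(28) divides φ(89) = 88.
Divisors of 88: 1, 2, 4, 8, 11, 22, 44, 88.
Repeated squaring: 28^1 ≡ 28, 28^2 ≡ 72, 28^4 ≡ 22, 28^8 ≡ 39, 28^16 ≡ 8, 28^32 ≡ 64, 28^64 ≡ 2 (mod 89).
Test 28^d mod 89 for each divisor d in increasing order:
28^1 ≡ 28
28^2 ≡ 72
28^4 ≡ 22
28^8 ≡ 39
28^11 = 28^8·28^2·28^1 ≡ 37
28^22 = 28^16·28^4·28^2 ≡ 34
28^44 = 28^32·28^8·28^4 ≡ 88
28^88 = 28^64·28^16·28^8 ≡ 1  ← first divisor giving 1
The order is 88.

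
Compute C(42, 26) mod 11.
4

Using Lucas' theorem:
Write n=42 and k=26 in base 11:
n in base 11: [3, 9]
k in base 11: [2, 4]
C(42,26) mod 11 = ∏ C(n_i, k_i) mod 11
Digit binomials (mod 11): C(3,2) = 3; C(9,4) = 126 ≡ 5
Product: 3 × 5 = 15 ≡ 4 (mod 11)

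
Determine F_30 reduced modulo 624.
248

Matrix identity: Q^n = [[F_(n+1), F_n], [F_n, F_(n-1)]] with Q = [[1,1],[1,0]].
n = 30 = 11110₂. Square-and-multiply, entries mod 624:
Q^1 = [[1,1],[1,0]]
Q^3 = (Q^1)²·Q = [[3,2],[2,1]]
Q^7 = (Q^3)²·Q = [[21,13],[13,8]]
Q^15 = (Q^7)²·Q = [[363,610],[610,377]]
Q^30 = (Q^15)² = [[301,248],[248,53]]
F_30 mod 624 = Q^30[0][1] = 248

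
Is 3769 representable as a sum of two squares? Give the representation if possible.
13² + 60² (a=13, b=60)

Factorization: 3769 = 3769
By Fermat: n is sum of two squares iff every prime p ≡ 3 (mod 4) appears to even power.
All primes ≡ 3 (mod 4) appear to even power.
Search a = 0, 1, 2, … for 3769 - a² a perfect square: first hit at a = 13: 3769 - 169 = 3600 = 60².
3769 = 13² + 60² = 169 + 3600 ✓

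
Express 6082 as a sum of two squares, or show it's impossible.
51² + 59² (a=51, b=59)

Factorization: 6082 = 2 × 3041
By Fermat: n is sum of two squares iff every prime p ≡ 3 (mod 4) appears to even power.
All primes ≡ 3 (mod 4) appear to even power.
Search a = 0, 1, 2, … for 6082 - a² a perfect square: first hit at a = 51: 6082 - 2601 = 3481 = 59².
6082 = 51² + 59² = 2601 + 3481 ✓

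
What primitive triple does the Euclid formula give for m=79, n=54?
(3325, 8532, 9157)

Euclid's formula: a = m² - n², b = 2mn, c = m² + n²
m = 79, n = 54
a = 79² - 54² = 6241 - 2916 = 3325
b = 2 × 79 × 54 = 8532
c = 79² + 54² = 6241 + 2916 = 9157
Verification: 3325² + 8532² = 11055625 + 72795024 = 83850649 = 9157² ✓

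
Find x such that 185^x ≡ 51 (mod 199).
50

Baby-step giant-step with step n = ⌈√199⌉ = 15.
Baby steps 185^j mod 199 (j:value) for j=0..14: 0:1, 1:185, 2:196, 3:42, 4:9, 5:73, 6:172, 7:179, 8:81, 9:60, 10:155, 11:19, 12:132, 13:142, 14:2.
Giant-step multiplier: 185^(-15) ≡ 185^(198-15) = 185^183 ≡ 135 (mod 199).
Giant steps γ_i = 51·135^i mod 199: γ_0=51, γ_1=119, γ_2=145, γ_3=73 (in table at j=5).
x = i·n + j = 3·15 + 5 = 50.
Check: 185^50 ≡ 51 (mod 199).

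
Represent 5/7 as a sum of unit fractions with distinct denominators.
1/2 + 1/5 + 1/70

Greedy algorithm:
5/7: ceiling(7/5) = 2, use 1/2
3/14: ceiling(14/3) = 5, use 1/5
1/70: ceiling(70/1) = 70, use 1/70
Result: 5/7 = 1/2 + 1/5 + 1/70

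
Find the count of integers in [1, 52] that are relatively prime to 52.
24

52 = 2^2 × 13
φ(n) = n × ∏(1 - 1/p) for each prime p dividing n
φ(52) = 52 × (1 - 1/2) × (1 - 1/13) = 24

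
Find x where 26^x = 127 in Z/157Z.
70

Baby-step giant-step with step n = ⌈√157⌉ = 13.
Baby steps 26^j mod 157 (j:value) for j=0..12: 0:1, 1:26, 2:48, 3:149, 4:106, 5:87, 6:64, 7:94, 8:89, 9:116, 10:33, 11:73, 12:14.
Giant-step multiplier: 26^(-13) ≡ 26^(156-13) = 26^143 ≡ 22 (mod 157).
Giant steps γ_i = 127·22^i mod 157: γ_0=127, γ_1=125, γ_2=81, γ_3=55, γ_4=111, γ_5=87 (in table at j=5).
x = i·n + j = 5·13 + 5 = 70.
Check: 26^70 ≡ 127 (mod 157).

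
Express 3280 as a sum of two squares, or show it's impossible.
12² + 56² (a=12, b=56)

Factorization: 3280 = 2^4 × 5 × 41
By Fermat: n is sum of two squares iff every prime p ≡ 3 (mod 4) appears to even power.
All primes ≡ 3 (mod 4) appear to even power.
Search a = 0, 1, 2, … for 3280 - a² a perfect square: first hit at a = 12: 3280 - 144 = 3136 = 56².
3280 = 12² + 56² = 144 + 3136 ✓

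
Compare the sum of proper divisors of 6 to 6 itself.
perfect

Proper divisors of 6: sum = 1 + 2 + 3 = 6
Since 6 = 6, 6 is perfect.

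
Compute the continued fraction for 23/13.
[1; 1, 3, 3]

Euclidean algorithm steps:
23 = 1 × 13 + 10
13 = 1 × 10 + 3
10 = 3 × 3 + 1
3 = 3 × 1 + 0
Continued fraction: [1; 1, 3, 3]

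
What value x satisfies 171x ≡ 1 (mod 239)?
123

gcd(171, 239) = 1, so the inverse exists.
Extended Euclidean algorithm on (239, 171):
239 = 1 × 171 + 68  ⟹  68 = (1)·239 + (-1)·171
171 = 2 × 68 + 35  ⟹  35 = (-2)·239 + (3)·171
68 = 1 × 35 + 33  ⟹  33 = (3)·239 + (-4)·171
35 = 1 × 33 + 2  ⟹  2 = (-5)·239 + (7)·171
33 = 16 × 2 + 1  ⟹  1 = (83)·239 + (-116)·171
So (-116)·171 ≡ 1 (mod 239), i.e. 171^(-1) ≡ -116 ≡ 123 (mod 239).
Check: 171 × 123 = 21033 ≡ 1 (mod 239)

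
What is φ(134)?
66

134 = 2 × 67
φ(n) = n × ∏(1 - 1/p) for each prime p dividing n
φ(134) = 134 × (1 - 1/2) × (1 - 1/67) = 66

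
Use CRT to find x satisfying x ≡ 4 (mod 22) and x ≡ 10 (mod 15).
70

Using Chinese Remainder Theorem:
M = 22 × 15 = 330
M1 = 15, M2 = 22
y1 = 15^(-1) mod 22 = 3
y2 = 22^(-1) mod 15 = 13
x = (4×15×3 + 10×22×13) mod 330 = 70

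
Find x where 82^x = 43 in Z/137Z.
25

Baby-step giant-step with step n = ⌈√137⌉ = 12.
Baby steps 82^j mod 137 (j:value) for j=0..11: 0:1, 1:82, 2:11, 3:80, 4:121, 5:58, 6:98, 7:90, 8:119, 9:31, 10:76, 11:67.
Giant-step multiplier: 82^(-12) ≡ 82^(136-12) = 82^124 ≡ 49 (mod 137).
Giant steps γ_i = 43·49^i mod 137: γ_0=43, γ_1=52, γ_2=82 (in table at j=1).
x = i·n + j = 2·12 + 1 = 25.
Check: 82^25 ≡ 43 (mod 137).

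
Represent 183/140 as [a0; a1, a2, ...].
[1; 3, 3, 1, 10]

Euclidean algorithm steps:
183 = 1 × 140 + 43
140 = 3 × 43 + 11
43 = 3 × 11 + 10
11 = 1 × 10 + 1
10 = 10 × 1 + 0
Continued fraction: [1; 3, 3, 1, 10]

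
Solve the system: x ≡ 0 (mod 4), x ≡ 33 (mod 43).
76

Using Chinese Remainder Theorem:
M = 4 × 43 = 172
M1 = 43, M2 = 4
y1 = 43^(-1) mod 4 = 3
y2 = 4^(-1) mod 43 = 11
x = (0×43×3 + 33×4×11) mod 172 = 76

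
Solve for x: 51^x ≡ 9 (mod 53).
34

Baby-step giant-step with step n = ⌈√53⌉ = 8.
Baby steps 51^j mod 53 (j:value) for j=0..7: 0:1, 1:51, 2:4, 3:45, 4:16, 5:21, 6:11, 7:31.
Giant-step multiplier: 51^(-8) ≡ 51^(52-8) = 51^44 ≡ 47 (mod 53).
Giant steps γ_i = 9·47^i mod 53: γ_0=9, γ_1=52, γ_2=6, γ_3=17, γ_4=4 (in table at j=2).
x = i·n + j = 4·8 + 2 = 34.
Check: 51^34 ≡ 9 (mod 53).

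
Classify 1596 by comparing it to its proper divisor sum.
abundant

Proper divisors of 1596: sum = 1 + 2 + 3 + 4 + 6 + 7 + 12 + 14 + ... + 266 + 399 + 532 + 798 (23 divisors) = 2884
Since 2884 > 1596, 1596 is abundant.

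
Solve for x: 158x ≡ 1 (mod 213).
182

gcd(158, 213) = 1, so the inverse exists.
Extended Euclidean algorithm on (213, 158):
213 = 1 × 158 + 55  ⟹  55 = (1)·213 + (-1)·158
158 = 2 × 55 + 48  ⟹  48 = (-2)·213 + (3)·158
55 = 1 × 48 + 7  ⟹  7 = (3)·213 + (-4)·158
48 = 6 × 7 + 6  ⟹  6 = (-20)·213 + (27)·158
7 = 1 × 6 + 1  ⟹  1 = (23)·213 + (-31)·158
So (-31)·158 ≡ 1 (mod 213), i.e. 158^(-1) ≡ -31 ≡ 182 (mod 213).
Check: 158 × 182 = 28756 ≡ 1 (mod 213)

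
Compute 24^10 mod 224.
32

Repeated squaring. Binary of 10 = 1010.
24^1 ≡ 24 (mod 224); 24^2 ≡ 128 (mod 224); 24^4 ≡ 32 (mod 224); 24^8 ≡ 128 (mod 224)
24^10 = 24^2 × 24^8 ≡ 32 (mod 224)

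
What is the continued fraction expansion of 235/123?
[1; 1, 10, 5, 2]

Euclidean algorithm steps:
235 = 1 × 123 + 112
123 = 1 × 112 + 11
112 = 10 × 11 + 2
11 = 5 × 2 + 1
2 = 2 × 1 + 0
Continued fraction: [1; 1, 10, 5, 2]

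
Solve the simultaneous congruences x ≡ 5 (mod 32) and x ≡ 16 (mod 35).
261

Using Chinese Remainder Theorem:
M = 32 × 35 = 1120
M1 = 35, M2 = 32
y1 = 35^(-1) mod 32 = 11
y2 = 32^(-1) mod 35 = 23
x = (5×35×11 + 16×32×23) mod 1120 = 261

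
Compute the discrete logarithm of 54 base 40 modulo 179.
73

Baby-step giant-step with step n = ⌈√179⌉ = 14.
Baby steps 40^j mod 179 (j:value) for j=0..13: 0:1, 1:40, 2:168, 3:97, 4:121, 5:7, 6:101, 7:102, 8:142, 9:131, 10:49, 11:170, 12:177, 13:99.
Giant-step multiplier: 40^(-14) ≡ 40^(178-14) = 40^164 ≡ 57 (mod 179).
Giant steps γ_i = 54·57^i mod 179: γ_0=54, γ_1=35, γ_2=26, γ_3=50, γ_4=165, γ_5=97 (in table at j=3).
x = i·n + j = 5·14 + 3 = 73.
Check: 40^73 ≡ 54 (mod 179).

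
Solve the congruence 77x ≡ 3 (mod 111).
x ≡ 75 (mod 111)

gcd(77, 111) = 1, which divides 3, so solutions exist.
Find 77^(-1) mod 111 by the extended Euclidean algorithm:
111 = 1 × 77 + 34  ⟹  34 = (1)·111 + (-1)·77
77 = 2 × 34 + 9  ⟹  9 = (-2)·111 + (3)·77
34 = 3 × 9 + 7  ⟹  7 = (7)·111 + (-10)·77
9 = 1 × 7 + 2  ⟹  2 = (-9)·111 + (13)·77
7 = 3 × 2 + 1  ⟹  1 = (34)·111 + (-49)·77
So (-49)·77 ≡ 1 (mod 111), i.e. 77^(-1) ≡ -49 ≡ 62 (mod 111).
x ≡ 62 × 3 = 186 ≡ 75 (mod 111).
Check: 77 × 75 = 5775 ≡ 3 (mod 111).
Unique solution: x ≡ 75 (mod 111)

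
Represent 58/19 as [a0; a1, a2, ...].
[3; 19]

Euclidean algorithm steps:
58 = 3 × 19 + 1
19 = 19 × 1 + 0
Continued fraction: [3; 19]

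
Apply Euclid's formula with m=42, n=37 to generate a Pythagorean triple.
(395, 3108, 3133)

Euclid's formula: a = m² - n², b = 2mn, c = m² + n²
m = 42, n = 37
a = 42² - 37² = 1764 - 1369 = 395
b = 2 × 42 × 37 = 3108
c = 42² + 37² = 1764 + 1369 = 3133
Verification: 395² + 3108² = 156025 + 9659664 = 9815689 = 3133² ✓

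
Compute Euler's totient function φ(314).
156

314 = 2 × 157
φ(n) = n × ∏(1 - 1/p) for each prime p dividing n
φ(314) = 314 × (1 - 1/2) × (1 - 1/157) = 156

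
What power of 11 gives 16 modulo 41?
8

Baby-step giant-step with step n = ⌈√41⌉ = 7.
Baby steps 11^j mod 41 (j:value) for j=0..6: 0:1, 1:11, 2:39, 3:19, 4:4, 5:3, 6:33.
Giant-step multiplier: 11^(-7) ≡ 11^(40-7) = 11^33 ≡ 34 (mod 41).
Giant steps γ_i = 16·34^i mod 41: γ_0=16, γ_1=11 (in table at j=1).
x = i·n + j = 1·7 + 1 = 8.
Check: 11^8 ≡ 16 (mod 41).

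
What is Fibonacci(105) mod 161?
34

Matrix identity: Q^n = [[F_(n+1), F_n], [F_n, F_(n-1)]] with Q = [[1,1],[1,0]].
n = 105 = 1101001₂. Square-and-multiply, entries mod 161:
Q^1 = [[1,1],[1,0]]
Q^3 = (Q^1)²·Q = [[3,2],[2,1]]
Q^6 = (Q^3)² = [[13,8],[8,5]]
Q^13 = (Q^6)²·Q = [[55,72],[72,144]]
Q^26 = (Q^13)² = [[159,160],[160,160]]
Q^52 = (Q^26)² = [[5,3],[3,2]]
Q^105 = (Q^52)²·Q = [[55,34],[34,21]]
F_105 mod 161 = Q^105[0][1] = 34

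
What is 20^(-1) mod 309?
170

gcd(20, 309) = 1, so the inverse exists.
Extended Euclidean algorithm on (309, 20):
309 = 15 × 20 + 9  ⟹  9 = (1)·309 + (-15)·20
20 = 2 × 9 + 2  ⟹  2 = (-2)·309 + (31)·20
9 = 4 × 2 + 1  ⟹  1 = (9)·309 + (-139)·20
So (-139)·20 ≡ 1 (mod 309), i.e. 20^(-1) ≡ -139 ≡ 170 (mod 309).
Check: 20 × 170 = 3400 ≡ 1 (mod 309)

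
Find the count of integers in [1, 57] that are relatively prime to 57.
36

57 = 3 × 19
φ(n) = n × ∏(1 - 1/p) for each prime p dividing n
φ(57) = 57 × (1 - 1/3) × (1 - 1/19) = 36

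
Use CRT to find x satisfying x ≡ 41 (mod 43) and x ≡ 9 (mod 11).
471

Using Chinese Remainder Theorem:
M = 43 × 11 = 473
M1 = 11, M2 = 43
y1 = 11^(-1) mod 43 = 4
y2 = 43^(-1) mod 11 = 10
x = (41×11×4 + 9×43×10) mod 473 = 471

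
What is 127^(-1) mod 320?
63

gcd(127, 320) = 1, so the inverse exists.
Extended Euclidean algorithm on (320, 127):
320 = 2 × 127 + 66  ⟹  66 = (1)·320 + (-2)·127
127 = 1 × 66 + 61  ⟹  61 = (-1)·320 + (3)·127
66 = 1 × 61 + 5  ⟹  5 = (2)·320 + (-5)·127
61 = 12 × 5 + 1  ⟹  1 = (-25)·320 + (63)·127
So (63)·127 ≡ 1 (mod 320), i.e. 127^(-1) ≡ 63 (mod 320).
Check: 127 × 63 = 8001 ≡ 1 (mod 320)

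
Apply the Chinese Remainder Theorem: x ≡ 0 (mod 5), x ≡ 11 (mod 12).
35

Using Chinese Remainder Theorem:
M = 5 × 12 = 60
M1 = 12, M2 = 5
y1 = 12^(-1) mod 5 = 3
y2 = 5^(-1) mod 12 = 5
x = (0×12×3 + 11×5×5) mod 60 = 35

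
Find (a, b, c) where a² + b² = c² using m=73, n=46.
(3213, 6716, 7445)

Euclid's formula: a = m² - n², b = 2mn, c = m² + n²
m = 73, n = 46
a = 73² - 46² = 5329 - 2116 = 3213
b = 2 × 73 × 46 = 6716
c = 73² + 46² = 5329 + 2116 = 7445
Verification: 3213² + 6716² = 10323369 + 45104656 = 55428025 = 7445² ✓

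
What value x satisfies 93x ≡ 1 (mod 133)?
123

gcd(93, 133) = 1, so the inverse exists.
Extended Euclidean algorithm on (133, 93):
133 = 1 × 93 + 40  ⟹  40 = (1)·133 + (-1)·93
93 = 2 × 40 + 13  ⟹  13 = (-2)·133 + (3)·93
40 = 3 × 13 + 1  ⟹  1 = (7)·133 + (-10)·93
So (-10)·93 ≡ 1 (mod 133), i.e. 93^(-1) ≡ -10 ≡ 123 (mod 133).
Check: 93 × 123 = 11439 ≡ 1 (mod 133)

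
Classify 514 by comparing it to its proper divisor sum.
deficient

Proper divisors of 514: sum = 1 + 2 + 257 = 260
Since 260 < 514, 514 is deficient.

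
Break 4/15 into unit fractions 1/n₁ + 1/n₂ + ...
1/4 + 1/60

Greedy algorithm:
4/15: ceiling(15/4) = 4, use 1/4
1/60: ceiling(60/1) = 60, use 1/60
Result: 4/15 = 1/4 + 1/60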